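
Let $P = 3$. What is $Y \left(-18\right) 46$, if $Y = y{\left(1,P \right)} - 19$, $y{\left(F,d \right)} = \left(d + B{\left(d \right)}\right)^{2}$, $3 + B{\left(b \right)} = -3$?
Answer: $8280$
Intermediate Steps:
$B{\left(b \right)} = -6$ ($B{\left(b \right)} = -3 - 3 = -6$)
$y{\left(F,d \right)} = \left(-6 + d\right)^{2}$ ($y{\left(F,d \right)} = \left(d - 6\right)^{2} = \left(-6 + d\right)^{2}$)
$Y = -10$ ($Y = \left(-6 + 3\right)^{2} - 19 = \left(-3\right)^{2} - 19 = 9 - 19 = -10$)
$Y \left(-18\right) 46 = \left(-10\right) \left(-18\right) 46 = 180 \cdot 46 = 8280$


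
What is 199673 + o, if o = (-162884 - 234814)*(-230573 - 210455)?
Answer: 175396153217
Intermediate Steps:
o = 175395953544 (o = -397698*(-441028) = 175395953544)
199673 + o = 199673 + 175395953544 = 175396153217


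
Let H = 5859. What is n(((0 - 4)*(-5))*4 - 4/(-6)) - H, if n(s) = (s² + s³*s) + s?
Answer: 3429801127/81 ≈ 4.2343e+7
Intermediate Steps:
n(s) = s + s² + s⁴ (n(s) = (s² + s⁴) + s = s + s² + s⁴)
n(((0 - 4)*(-5))*4 - 4/(-6)) - H = (((0 - 4)*(-5))*4 - 4/(-6))*(1 + (((0 - 4)*(-5))*4 - 4/(-6)) + (((0 - 4)*(-5))*4 - 4/(-6))³) - 1*5859 = (-4*(-5)*4 - 4*(-⅙))*(1 + (-4*(-5)*4 - 4*(-⅙)) + (-4*(-5)*4 - 4*(-⅙))³) - 5859 = (20*4 + ⅔)*(1 + (20*4 + ⅔) + (20*4 + ⅔)³) - 5859 = (80 + ⅔)*(1 + (80 + ⅔) + (80 + ⅔)³) - 5859 = 242*(1 + 242/3 + (242/3)³)/3 - 5859 = 242*(1 + 242/3 + 14172488/27)/3 - 5859 = (242/3)*(14174693/27) - 5859 = 3430275706/81 - 5859 = 3429801127/81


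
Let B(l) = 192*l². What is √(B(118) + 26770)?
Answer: √2700178 ≈ 1643.2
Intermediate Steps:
√(B(118) + 26770) = √(192*118² + 26770) = √(192*13924 + 26770) = √(2673408 + 26770) = √2700178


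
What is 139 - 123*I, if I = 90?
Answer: -10931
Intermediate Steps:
139 - 123*I = 139 - 123*90 = 139 - 11070 = -10931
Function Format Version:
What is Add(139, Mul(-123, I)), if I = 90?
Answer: -10931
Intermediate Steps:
Add(139, Mul(-123, I)) = Add(139, Mul(-123, 90)) = Add(139, -11070) = -10931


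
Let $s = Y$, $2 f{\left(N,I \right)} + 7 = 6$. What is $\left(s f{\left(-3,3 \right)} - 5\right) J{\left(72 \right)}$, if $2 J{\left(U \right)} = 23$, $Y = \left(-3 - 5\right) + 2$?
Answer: $-23$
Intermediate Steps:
$f{\left(N,I \right)} = - \frac{1}{2}$ ($f{\left(N,I \right)} = - \frac{7}{2} + \frac{1}{2} \cdot 6 = - \frac{7}{2} + 3 = - \frac{1}{2}$)
$Y = -6$ ($Y = -8 + 2 = -6$)
$s = -6$
$J{\left(U \right)} = \frac{23}{2}$ ($J{\left(U \right)} = \frac{1}{2} \cdot 23 = \frac{23}{2}$)
$\left(s f{\left(-3,3 \right)} - 5\right) J{\left(72 \right)} = \left(\left(-6\right) \left(- \frac{1}{2}\right) - 5\right) \frac{23}{2} = \left(3 - 5\right) \frac{23}{2} = \left(-2\right) \frac{23}{2} = -23$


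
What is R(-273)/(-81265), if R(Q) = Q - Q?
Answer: 0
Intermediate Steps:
R(Q) = 0
R(-273)/(-81265) = 0/(-81265) = 0*(-1/81265) = 0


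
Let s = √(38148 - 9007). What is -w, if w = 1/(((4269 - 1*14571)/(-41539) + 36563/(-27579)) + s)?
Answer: -202063546072742217/5463339687988764077900 - 1312408710403854561*√29141/38243377815921348545300 ≈ -0.0058952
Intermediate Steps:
s = √29141 ≈ 170.71
w = 1/(-1234671599/1145604081 + √29141) (w = 1/(((4269 - 1*14571)/(-41539) + 36563/(-27579)) + √29141) = 1/(((4269 - 14571)*(-1/41539) + 36563*(-1/27579)) + √29141) = 1/((-10302*(-1/41539) - 36563/27579) + √29141) = 1/((10302/41539 - 36563/27579) + √29141) = 1/(-1234671599/1145604081 + √29141) ≈ 0.0058952)
-w = -(202063546072742217/5463339687988764077900 + 1312408710403854561*√29141/38243377815921348545300) = -202063546072742217/5463339687988764077900 - 1312408710403854561*√29141/38243377815921348545300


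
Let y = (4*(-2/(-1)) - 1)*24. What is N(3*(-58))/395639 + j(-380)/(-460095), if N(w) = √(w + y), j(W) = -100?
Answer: 20/92019 + I*√6/395639 ≈ 0.00021735 + 6.1912e-6*I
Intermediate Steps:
y = 168 (y = (4*(-2*(-1)) - 1)*24 = (4*2 - 1)*24 = (8 - 1)*24 = 7*24 = 168)
N(w) = √(168 + w) (N(w) = √(w + 168) = √(168 + w))
N(3*(-58))/395639 + j(-380)/(-460095) = √(168 + 3*(-58))/395639 - 100/(-460095) = √(168 - 174)*(1/395639) - 100*(-1/460095) = √(-6)*(1/395639) + 20/92019 = (I*√6)*(1/395639) + 20/92019 = I*√6/395639 + 20/92019 = 20/92019 + I*√6/395639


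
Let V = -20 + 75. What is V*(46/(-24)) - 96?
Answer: -2417/12 ≈ -201.42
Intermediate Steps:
V = 55
V*(46/(-24)) - 96 = 55*(46/(-24)) - 96 = 55*(46*(-1/24)) - 96 = 55*(-23/12) - 96 = -1265/12 - 96 = -2417/12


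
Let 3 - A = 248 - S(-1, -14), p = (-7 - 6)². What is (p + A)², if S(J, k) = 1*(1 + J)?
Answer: 5776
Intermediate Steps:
S(J, k) = 1 + J
p = 169 (p = (-13)² = 169)
A = -245 (A = 3 - (248 - (1 - 1)) = 3 - (248 - 1*0) = 3 - (248 + 0) = 3 - 1*248 = 3 - 248 = -245)
(p + A)² = (169 - 245)² = (-76)² = 5776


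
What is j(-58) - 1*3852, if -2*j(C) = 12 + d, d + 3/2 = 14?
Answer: -15457/4 ≈ -3864.3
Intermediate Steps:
d = 25/2 (d = -3/2 + 14 = 25/2 ≈ 12.500)
j(C) = -49/4 (j(C) = -(12 + 25/2)/2 = -½*49/2 = -49/4)
j(-58) - 1*3852 = -49/4 - 1*3852 = -49/4 - 3852 = -15457/4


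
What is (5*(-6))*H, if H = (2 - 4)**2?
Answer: -120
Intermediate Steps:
H = 4 (H = (-2)**2 = 4)
(5*(-6))*H = (5*(-6))*4 = -30*4 = -120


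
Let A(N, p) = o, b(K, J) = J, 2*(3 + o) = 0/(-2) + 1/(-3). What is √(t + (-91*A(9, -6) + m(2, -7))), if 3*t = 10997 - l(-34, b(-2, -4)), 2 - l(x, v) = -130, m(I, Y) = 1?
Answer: 19*√390/6 ≈ 62.537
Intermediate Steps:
o = -19/6 (o = -3 + (0/(-2) + 1/(-3))/2 = -3 + (0*(-½) + 1*(-⅓))/2 = -3 + (0 - ⅓)/2 = -3 + (½)*(-⅓) = -3 - ⅙ = -19/6 ≈ -3.1667)
A(N, p) = -19/6
l(x, v) = 132 (l(x, v) = 2 - 1*(-130) = 2 + 130 = 132)
t = 10865/3 (t = (10997 - 1*132)/3 = (10997 - 132)/3 = (⅓)*10865 = 10865/3 ≈ 3621.7)
√(t + (-91*A(9, -6) + m(2, -7))) = √(10865/3 + (-91*(-19/6) + 1)) = √(10865/3 + (1729/6 + 1)) = √(10865/3 + 1735/6) = √(23465/6) = 19*√390/6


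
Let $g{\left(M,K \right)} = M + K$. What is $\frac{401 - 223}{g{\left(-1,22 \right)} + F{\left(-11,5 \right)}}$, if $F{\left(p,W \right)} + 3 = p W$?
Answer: $- \frac{178}{37} \approx -4.8108$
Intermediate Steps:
$g{\left(M,K \right)} = K + M$
$F{\left(p,W \right)} = -3 + W p$ ($F{\left(p,W \right)} = -3 + p W = -3 + W p$)
$\frac{401 - 223}{g{\left(-1,22 \right)} + F{\left(-11,5 \right)}} = \frac{401 - 223}{\left(22 - 1\right) + \left(-3 + 5 \left(-11\right)\right)} = \frac{178}{21 - 58} = \frac{178}{-37} = 178 \left(- \frac{1}{37}\right) = - \frac{178}{37}$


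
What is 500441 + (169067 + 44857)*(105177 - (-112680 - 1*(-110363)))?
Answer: 22996046897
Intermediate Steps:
500441 + (169067 + 44857)*(105177 - (-112680 - 1*(-110363))) = 500441 + 213924*(105177 - (-112680 + 110363)) = 500441 + 213924*(105177 - 1*(-2317)) = 500441 + 213924*(105177 + 2317) = 500441 + 213924*107494 = 500441 + 22995546456 = 22996046897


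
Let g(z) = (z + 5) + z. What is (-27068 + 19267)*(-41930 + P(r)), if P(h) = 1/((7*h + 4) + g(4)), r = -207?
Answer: 468401379561/1432 ≈ 3.2710e+8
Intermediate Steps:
g(z) = 5 + 2*z (g(z) = (5 + z) + z = 5 + 2*z)
P(h) = 1/(17 + 7*h) (P(h) = 1/((7*h + 4) + (5 + 2*4)) = 1/((4 + 7*h) + (5 + 8)) = 1/((4 + 7*h) + 13) = 1/(17 + 7*h))
(-27068 + 19267)*(-41930 + P(r)) = (-27068 + 19267)*(-41930 + 1/(17 + 7*(-207))) = -7801*(-41930 + 1/(17 - 1449)) = -7801*(-41930 + 1/(-1432)) = -7801*(-41930 - 1/1432) = -7801*(-60043761/1432) = 468401379561/1432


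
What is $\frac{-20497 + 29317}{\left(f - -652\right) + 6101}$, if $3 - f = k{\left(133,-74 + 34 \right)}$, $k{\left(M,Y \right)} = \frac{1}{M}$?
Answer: $\frac{1173060}{898547} \approx 1.3055$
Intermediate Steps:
$f = \frac{398}{133}$ ($f = 3 - \frac{1}{133} = \frac{398}{133} \approx 2.9925$)
$\frac{-20497 + 29317}{\left(f - -652\right) + 6101} = \frac{-20497 + 29317}{\left(\frac{398}{133} - -652\right) + 6101} = \frac{8820}{\left(\frac{398}{133} + \left(676 - 24\right)\right) + 6101} = \frac{8820}{\left(\frac{398}{133} + 652\right) + 6101} = \frac{8820}{\frac{87114}{133} + 6101} = \frac{8820}{\frac{898547}{133}} = 8820 \cdot \frac{133}{898547} = \frac{1173060}{898547}$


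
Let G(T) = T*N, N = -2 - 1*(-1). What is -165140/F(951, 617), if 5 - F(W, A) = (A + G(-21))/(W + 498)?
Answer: -239287860/6607 ≈ -36217.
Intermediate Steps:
N = -1 (N = -2 + 1 = -1)
G(T) = -T (G(T) = T*(-1) = -T)
F(W, A) = 5 - (21 + A)/(498 + W) (F(W, A) = 5 - (A - 1*(-21))/(W + 498) = 5 - (A + 21)/(498 + W) = 5 - (21 + A)/(498 + W))
-165140/F(951, 617) = -165140*(498 + 951)/(2469 - 1*617 + 5*951) = -165140*1449/(2469 - 617 + 4755) = -165140/((1/1449)*6607) = -165140/6607/1449 = -165140*1449/6607 = -239287860/6607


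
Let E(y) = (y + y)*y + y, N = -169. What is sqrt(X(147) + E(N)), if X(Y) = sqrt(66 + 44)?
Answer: sqrt(56953 + sqrt(110)) ≈ 238.67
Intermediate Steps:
E(y) = y + 2*y**2 (E(y) = (2*y)*y + y = 2*y**2 + y = y + 2*y**2)
X(Y) = sqrt(110)
sqrt(X(147) + E(N)) = sqrt(sqrt(110) - 169*(1 + 2*(-169))) = sqrt(sqrt(110) - 169*(1 - 338)) = sqrt(sqrt(110) - 169*(-337)) = sqrt(sqrt(110) + 56953) = sqrt(56953 + sqrt(110))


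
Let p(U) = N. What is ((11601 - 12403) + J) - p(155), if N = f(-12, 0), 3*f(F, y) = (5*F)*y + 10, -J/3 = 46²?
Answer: -21460/3 ≈ -7153.3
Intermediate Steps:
J = -6348 (J = -3*46² = -3*2116 = -6348)
f(F, y) = 10/3 + 5*F*y/3 (f(F, y) = ((5*F)*y + 10)/3 = (5*F*y + 10)/3 = (10 + 5*F*y)/3 = 10/3 + 5*F*y/3)
N = 10/3 (N = 10/3 + (5/3)*(-12)*0 = 10/3 + 0 = 10/3 ≈ 3.3333)
p(U) = 10/3
((11601 - 12403) + J) - p(155) = ((11601 - 12403) - 6348) - 1*10/3 = (-802 - 6348) - 10/3 = -7150 - 10/3 = -21460/3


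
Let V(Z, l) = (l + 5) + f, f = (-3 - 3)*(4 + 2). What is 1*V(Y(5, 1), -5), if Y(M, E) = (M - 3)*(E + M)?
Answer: -36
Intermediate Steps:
f = -36 (f = -6*6 = -36)
Y(M, E) = (-3 + M)*(E + M)
V(Z, l) = -31 + l (V(Z, l) = (l + 5) - 36 = (5 + l) - 36 = -31 + l)
1*V(Y(5, 1), -5) = 1*(-31 - 5) = 1*(-36) = -36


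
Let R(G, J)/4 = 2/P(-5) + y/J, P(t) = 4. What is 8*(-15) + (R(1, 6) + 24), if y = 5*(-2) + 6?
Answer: -290/3 ≈ -96.667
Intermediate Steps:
y = -4 (y = -10 + 6 = -4)
R(G, J) = 2 - 16/J (R(G, J) = 4*(2/4 - 4/J) = 4*(2*(1/4) - 4/J) = 4*(1/2 - 4/J) = 2 - 16/J)
8*(-15) + (R(1, 6) + 24) = 8*(-15) + ((2 - 16/6) + 24) = -120 + ((2 - 16*1/6) + 24) = -120 + ((2 - 8/3) + 24) = -120 + (-2/3 + 24) = -120 + 70/3 = -290/3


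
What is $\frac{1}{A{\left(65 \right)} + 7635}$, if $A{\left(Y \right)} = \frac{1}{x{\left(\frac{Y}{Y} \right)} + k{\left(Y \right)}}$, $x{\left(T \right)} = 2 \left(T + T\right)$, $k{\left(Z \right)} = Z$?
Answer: $\frac{69}{526816} \approx 0.00013098$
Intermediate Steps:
$x{\left(T \right)} = 4 T$ ($x{\left(T \right)} = 2 \cdot 2 T = 4 T$)
$A{\left(Y \right)} = \frac{1}{4 + Y}$ ($A{\left(Y \right)} = \frac{1}{4 \frac{Y}{Y} + Y} = \frac{1}{4 \cdot 1 + Y} = \frac{1}{4 + Y}$)
$\frac{1}{A{\left(65 \right)} + 7635} = \frac{1}{\frac{1}{4 + 65} + 7635} = \frac{1}{\frac{1}{69} + 7635} = \frac{1}{\frac{526816}{69}} = \frac{69}{526816}$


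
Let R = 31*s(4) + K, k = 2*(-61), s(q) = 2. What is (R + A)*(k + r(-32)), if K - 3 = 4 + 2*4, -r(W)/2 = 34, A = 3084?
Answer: -600590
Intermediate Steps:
r(W) = -68 (r(W) = -2*34 = -68)
K = 15 (K = 3 + (4 + 2*4) = 3 + (4 + 8) = 3 + 12 = 15)
k = -122
R = 77 (R = 31*2 + 15 = 62 + 15 = 77)
(R + A)*(k + r(-32)) = (77 + 3084)*(-122 - 68) = 3161*(-190) = -600590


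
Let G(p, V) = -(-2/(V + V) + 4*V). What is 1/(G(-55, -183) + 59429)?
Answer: 183/11009462 ≈ 1.6622e-5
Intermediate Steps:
G(p, V) = 1/V - 4*V (G(p, V) = -(-2*1/(2*V) + 4*V) = -(-1/V + 4*V) = 1/V - 4*V)
1/(G(-55, -183) + 59429) = 1/((1/(-183) - 4*(-183)) + 59429) = 1/((-1/183 + 732) + 59429) = 1/(133955/183 + 59429) = 1/(11009462/183) = 183/11009462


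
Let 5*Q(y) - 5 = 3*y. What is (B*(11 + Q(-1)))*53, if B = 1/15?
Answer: 1007/25 ≈ 40.280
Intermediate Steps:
Q(y) = 1 + 3*y/5 (Q(y) = 1 + (3*y)/5 = 1 + 3*y/5)
B = 1/15 ≈ 0.066667
(B*(11 + Q(-1)))*53 = ((11 + (1 + (⅗)*(-1)))/15)*53 = ((11 + (1 - ⅗))/15)*53 = ((11 + ⅖)/15)*53 = ((1/15)*(57/5))*53 = (19/25)*53 = 1007/25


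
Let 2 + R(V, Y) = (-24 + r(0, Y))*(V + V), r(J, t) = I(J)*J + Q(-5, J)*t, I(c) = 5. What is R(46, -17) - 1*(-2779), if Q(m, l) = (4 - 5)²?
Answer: -995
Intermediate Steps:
Q(m, l) = 1 (Q(m, l) = (-1)² = 1)
r(J, t) = t + 5*J (r(J, t) = 5*J + 1*t = 5*J + t = t + 5*J)
R(V, Y) = -2 + 2*V*(-24 + Y) (R(V, Y) = -2 + (-24 + (Y + 5*0))*(V + V) = -2 + (-24 + (Y + 0))*(2*V) = -2 + (-24 + Y)*(2*V) = -2 + 2*V*(-24 + Y))
R(46, -17) - 1*(-2779) = (-2 - 48*46 + 2*46*(-17)) - 1*(-2779) = (-2 - 2208 - 1564) + 2779 = -3774 + 2779 = -995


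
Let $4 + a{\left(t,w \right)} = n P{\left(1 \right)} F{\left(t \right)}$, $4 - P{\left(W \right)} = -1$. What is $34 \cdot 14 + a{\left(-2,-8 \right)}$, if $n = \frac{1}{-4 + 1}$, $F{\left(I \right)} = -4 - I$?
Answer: $\frac{1426}{3} \approx 475.33$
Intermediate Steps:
$P{\left(W \right)} = 5$ ($P{\left(W \right)} = 4 - -1 = 4 + 1 = 5$)
$n = - \frac{1}{3}$ ($n = \frac{1}{-3} = - \frac{1}{3} \approx -0.33333$)
$a{\left(t,w \right)} = \frac{8}{3} + \frac{5 t}{3}$ ($a{\left(t,w \right)} = -4 + \left(- \frac{1}{3}\right) 5 \left(-4 - t\right) = -4 - \frac{5 \left(-4 - t\right)}{3} = -4 + \left(\frac{20}{3} + \frac{5 t}{3}\right) = \frac{8}{3} + \frac{5 t}{3}$)
$34 \cdot 14 + a{\left(-2,-8 \right)} = 34 \cdot 14 + \left(\frac{8}{3} + \frac{5}{3} \left(-2\right)\right) = 476 + \left(\frac{8}{3} - \frac{10}{3}\right) = 476 - \frac{2}{3} = \frac{1426}{3}$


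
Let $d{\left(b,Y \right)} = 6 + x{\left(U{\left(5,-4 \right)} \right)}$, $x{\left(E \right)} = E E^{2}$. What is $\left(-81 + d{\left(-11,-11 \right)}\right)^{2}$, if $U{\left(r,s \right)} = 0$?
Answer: $5625$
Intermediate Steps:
$x{\left(E \right)} = E^{3}$
$d{\left(b,Y \right)} = 6$ ($d{\left(b,Y \right)} = 6 + 0^{3} = 6 + 0 = 6$)
$\left(-81 + d{\left(-11,-11 \right)}\right)^{2} = \left(-81 + 6\right)^{2} = \left(-75\right)^{2} = 5625$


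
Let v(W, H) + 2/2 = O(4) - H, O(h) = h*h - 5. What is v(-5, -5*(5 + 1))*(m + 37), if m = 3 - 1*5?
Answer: 1400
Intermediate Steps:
O(h) = -5 + h² (O(h) = h² - 5 = -5 + h²)
m = -2 (m = 3 - 5 = -2)
v(W, H) = 10 - H (v(W, H) = -1 + ((-5 + 4²) - H) = -1 + ((-5 + 16) - H) = -1 + (11 - H) = 10 - H)
v(-5, -5*(5 + 1))*(m + 37) = (10 - (-5)*(5 + 1))*(-2 + 37) = (10 - (-5)*6)*35 = (10 - 1*(-30))*35 = (10 + 30)*35 = 40*35 = 1400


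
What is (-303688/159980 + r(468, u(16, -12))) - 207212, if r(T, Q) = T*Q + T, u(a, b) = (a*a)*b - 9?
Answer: -65937912662/39995 ≈ -1.6487e+6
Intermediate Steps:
u(a, b) = -9 + b*a**2 (u(a, b) = a**2*b - 9 = b*a**2 - 9 = -9 + b*a**2)
r(T, Q) = T + Q*T (r(T, Q) = Q*T + T = T + Q*T)
(-303688/159980 + r(468, u(16, -12))) - 207212 = (-303688/159980 + 468*(1 + (-9 - 12*16**2))) - 207212 = (-303688*1/159980 + 468*(1 + (-9 - 12*256))) - 207212 = (-75922/39995 + 468*(1 + (-9 - 3072))) - 207212 = (-75922/39995 + 468*(1 - 3081)) - 207212 = (-75922/39995 + 468*(-3080)) - 207212 = (-75922/39995 - 1441440) - 207212 = -57650468722/39995 - 207212 = -65937912662/39995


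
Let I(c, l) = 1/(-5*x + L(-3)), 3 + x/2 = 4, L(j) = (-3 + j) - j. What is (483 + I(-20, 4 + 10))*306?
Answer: 1921068/13 ≈ 1.4777e+5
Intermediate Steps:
L(j) = -3
x = 2 (x = -6 + 2*4 = -6 + 8 = 2)
I(c, l) = -1/13 (I(c, l) = 1/(-5*2 - 3) = 1/(-10 - 3) = 1/(-13) = -1/13)
(483 + I(-20, 4 + 10))*306 = (483 - 1/13)*306 = (6278/13)*306 = 1921068/13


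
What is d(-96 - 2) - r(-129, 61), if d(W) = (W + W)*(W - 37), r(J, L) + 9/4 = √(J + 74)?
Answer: 105849/4 - I*√55 ≈ 26462.0 - 7.4162*I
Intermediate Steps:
r(J, L) = -9/4 + √(74 + J) (r(J, L) = -9/4 + √(J + 74) = -9/4 + √(74 + J))
d(W) = 2*W*(-37 + W) (d(W) = (2*W)*(-37 + W) = 2*W*(-37 + W))
d(-96 - 2) - r(-129, 61) = 2*(-96 - 2)*(-37 + (-96 - 2)) - (-9/4 + √(74 - 129)) = 2*(-98)*(-37 - 98) - (-9/4 + √(-55)) = 2*(-98)*(-135) - (-9/4 + I*√55) = 26460 + (9/4 - I*√55) = 105849/4 - I*√55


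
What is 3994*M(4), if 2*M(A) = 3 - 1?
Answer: 3994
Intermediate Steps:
M(A) = 1 (M(A) = (3 - 1)/2 = (1/2)*2 = 1)
3994*M(4) = 3994*1 = 3994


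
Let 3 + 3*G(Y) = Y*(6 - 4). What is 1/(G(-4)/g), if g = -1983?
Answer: 5949/11 ≈ 540.82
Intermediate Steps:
G(Y) = -1 + 2*Y/3 (G(Y) = -1 + (Y*(6 - 4))/3 = -1 + (Y*2)/3 = -1 + (2*Y)/3 = -1 + 2*Y/3)
1/(G(-4)/g) = 1/((-1 + (⅔)*(-4))/(-1983)) = 1/((-1 - 8/3)*(-1/1983)) = 1/(-11/3*(-1/1983)) = 1/(11/5949) = 5949/11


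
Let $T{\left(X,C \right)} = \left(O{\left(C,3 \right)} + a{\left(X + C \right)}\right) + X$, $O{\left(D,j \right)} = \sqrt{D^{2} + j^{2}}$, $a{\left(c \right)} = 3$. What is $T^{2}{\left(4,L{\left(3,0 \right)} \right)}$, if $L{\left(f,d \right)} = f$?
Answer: $67 + 42 \sqrt{2} \approx 126.4$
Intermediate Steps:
$T{\left(X,C \right)} = 3 + X + \sqrt{9 + C^{2}}$ ($T{\left(X,C \right)} = \left(\sqrt{C^{2} + 3^{2}} + 3\right) + X = \left(\sqrt{C^{2} + 9} + 3\right) + X = \left(\sqrt{9 + C^{2}} + 3\right) + X = \left(3 + \sqrt{9 + C^{2}}\right) + X = 3 + X + \sqrt{9 + C^{2}}$)
$T^{2}{\left(4,L{\left(3,0 \right)} \right)} = \left(3 + 4 + \sqrt{9 + 3^{2}}\right)^{2} = \left(3 + 4 + \sqrt{9 + 9}\right)^{2} = \left(3 + 4 + \sqrt{18}\right)^{2} = \left(3 + 4 + 3 \sqrt{2}\right)^{2} = \left(7 + 3 \sqrt{2}\right)^{2}$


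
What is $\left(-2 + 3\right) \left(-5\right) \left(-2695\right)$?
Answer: $13475$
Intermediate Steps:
$\left(-2 + 3\right) \left(-5\right) \left(-2695\right) = 1 \left(-5\right) \left(-2695\right) = \left(-5\right) \left(-2695\right) = 13475$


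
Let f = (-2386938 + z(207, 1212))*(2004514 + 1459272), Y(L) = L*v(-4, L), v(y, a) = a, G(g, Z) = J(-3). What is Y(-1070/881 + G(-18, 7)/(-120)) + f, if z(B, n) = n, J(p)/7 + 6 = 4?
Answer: -23090106376785243196511/2794179600 ≈ -8.2636e+12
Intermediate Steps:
J(p) = -14 (J(p) = -42 + 7*4 = -42 + 28 = -14)
G(g, Z) = -14
Y(L) = L² (Y(L) = L*L = L²)
f = -8263644318636 (f = (-2386938 + 1212)*(2004514 + 1459272) = -2385726*3463786 = -8263644318636)
Y(-1070/881 + G(-18, 7)/(-120)) + f = (-1070/881 - 14/(-120))² - 8263644318636 = (-1070*1/881 - 14*(-1/120))² - 8263644318636 = (-1070/881 + 7/60)² - 8263644318636 = (-58033/52860)² - 8263644318636 = 3367829089/2794179600 - 8263644318636 = -23090106376785243196511/2794179600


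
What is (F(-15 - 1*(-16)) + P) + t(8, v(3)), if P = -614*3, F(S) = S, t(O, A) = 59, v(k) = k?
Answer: -1782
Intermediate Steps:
P = -1842
(F(-15 - 1*(-16)) + P) + t(8, v(3)) = ((-15 - 1*(-16)) - 1842) + 59 = ((-15 + 16) - 1842) + 59 = (1 - 1842) + 59 = -1841 + 59 = -1782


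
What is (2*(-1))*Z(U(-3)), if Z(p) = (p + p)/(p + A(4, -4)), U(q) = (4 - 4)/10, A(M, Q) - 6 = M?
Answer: 0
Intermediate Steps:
A(M, Q) = 6 + M
U(q) = 0 (U(q) = 0*(⅒) = 0)
Z(p) = 2*p/(10 + p) (Z(p) = (p + p)/(p + (6 + 4)) = (2*p)/(p + 10) = (2*p)/(10 + p) = 2*p/(10 + p))
(2*(-1))*Z(U(-3)) = (2*(-1))*(2*0/(10 + 0)) = -4*0/10 = -2*0 = 0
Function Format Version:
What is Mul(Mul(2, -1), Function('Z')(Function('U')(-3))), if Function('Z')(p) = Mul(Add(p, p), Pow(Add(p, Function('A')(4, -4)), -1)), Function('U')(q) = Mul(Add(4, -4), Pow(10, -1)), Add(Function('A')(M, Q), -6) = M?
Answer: 0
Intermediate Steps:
Function('A')(M, Q) = Add(6, M)
Function('U')(q) = 0 (Function('U')(q) = Mul(0, Rational(1, 10)) = 0)
Function('Z')(p) = Mul(2, p, Pow(Add(10, p), -1)) (Function('Z')(p) = Mul(Add(p, p), Pow(Add(p, Add(6, 4)), -1)) = Mul(Mul(2, p), Pow(Add(p, 10), -1)) = Mul(Mul(2, p), Pow(Add(10, p), -1)) = Mul(2, p, Pow(Add(10, p), -1)))
Mul(Mul(2, -1), Function('Z')(Function('U')(-3))) = Mul(Mul(2, -1), Mul(2, 0, Pow(Add(10, 0), -1))) = Mul(-2, Mul(2, 0, Pow(10, -1))) = Mul(-2, Mul(2, 0, Rational(1, 10))) = Mul(-2, 0) = 0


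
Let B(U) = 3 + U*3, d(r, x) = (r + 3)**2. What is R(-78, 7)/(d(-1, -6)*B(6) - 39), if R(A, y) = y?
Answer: 7/45 ≈ 0.15556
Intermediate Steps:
d(r, x) = (3 + r)**2
B(U) = 3 + 3*U
R(-78, 7)/(d(-1, -6)*B(6) - 39) = 7/((3 - 1)**2*(3 + 3*6) - 39) = 7/(2**2*(3 + 18) - 39) = 7/(4*21 - 39) = 7/(84 - 39) = 7/45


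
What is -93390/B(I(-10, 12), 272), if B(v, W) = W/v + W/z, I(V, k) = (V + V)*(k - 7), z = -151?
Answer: 176273625/8534 ≈ 20655.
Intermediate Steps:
I(V, k) = 2*V*(-7 + k) (I(V, k) = (2*V)*(-7 + k) = 2*V*(-7 + k))
B(v, W) = -W/151 + W/v (B(v, W) = W/v + W/(-151) = W/v + W*(-1/151) = W/v - W/151 = -W/151 + W/v)
-93390/B(I(-10, 12), 272) = -93390/(-1/151*272 + 272/((2*(-10)*(-7 + 12)))) = -93390/(-272/151 + 272/((2*(-10)*5))) = -93390/(-272/151 + 272/(-100)) = -93390/(-272/151 + 272*(-1/100)) = -93390/(-272/151 - 68/25) = -93390/(-17068/3775) = -93390*(-3775/17068) = 176273625/8534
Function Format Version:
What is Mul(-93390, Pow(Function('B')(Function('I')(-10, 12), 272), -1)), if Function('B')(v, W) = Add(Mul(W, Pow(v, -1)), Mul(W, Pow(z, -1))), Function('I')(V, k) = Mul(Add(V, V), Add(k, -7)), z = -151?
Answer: Rational(176273625, 8534) ≈ 20655.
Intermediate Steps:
Function('I')(V, k) = Mul(2, V, Add(-7, k)) (Function('I')(V, k) = Mul(Mul(2, V), Add(-7, k)) = Mul(2, V, Add(-7, k)))
Function('B')(v, W) = Add(Mul(Rational(-1, 151), W), Mul(W, Pow(v, -1))) (Function('B')(v, W) = Add(Mul(W, Pow(v, -1)), Mul(W, Pow(-151, -1))) = Add(Mul(W, Pow(v, -1)), Mul(W, Rational(-1, 151))) = Add(Mul(W, Pow(v, -1)), Mul(Rational(-1, 151), W)) = Add(Mul(Rational(-1, 151), W), Mul(W, Pow(v, -1))))
Mul(-93390, Pow(Function('B')(Function('I')(-10, 12), 272), -1)) = Mul(-93390, Pow(Add(Mul(Rational(-1, 151), 272), Mul(272, Pow(Mul(2, -10, Add(-7, 12)), -1))), -1)) = Mul(-93390, Pow(Add(Rational(-272, 151), Mul(272, Pow(Mul(2, -10, 5), -1))), -1)) = Mul(-93390, Pow(Add(Rational(-272, 151), Mul(272, Pow(-100, -1))), -1)) = Mul(-93390, Pow(Add(Rational(-272, 151), Mul(272, Rational(-1, 100))), -1)) = Mul(-93390, Pow(Add(Rational(-272, 151), Rational(-68, 25)), -1)) = Mul(-93390, Pow(Rational(-17068, 3775), -1)) = Mul(-93390, Rational(-3775, 17068)) = Rational(176273625, 8534)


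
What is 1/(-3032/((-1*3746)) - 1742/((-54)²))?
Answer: 2730834/578945 ≈ 4.7169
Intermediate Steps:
1/(-3032/((-1*3746)) - 1742/((-54)²)) = 1/(-3032/(-3746) - 1742/2916) = 1/(-3032*(-1/3746) - 1742*1/2916) = 1/(1516/1873 - 871/1458) = 1/(578945/2730834) = 2730834/578945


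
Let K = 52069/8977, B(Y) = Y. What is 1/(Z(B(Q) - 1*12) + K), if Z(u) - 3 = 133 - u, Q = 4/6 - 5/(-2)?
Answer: 53862/8113427 ≈ 0.0066386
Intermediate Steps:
Q = 19/6 (Q = 4*(⅙) - 5*(-½) = ⅔ + 5/2 = 19/6 ≈ 3.1667)
Z(u) = 136 - u (Z(u) = 3 + (133 - u) = 136 - u)
K = 52069/8977 (K = 52069*(1/8977) = 52069/8977 ≈ 5.8003)
1/(Z(B(Q) - 1*12) + K) = 1/((136 - (19/6 - 1*12)) + 52069/8977) = 1/((136 - (19/6 - 12)) + 52069/8977) = 1/((136 - 1*(-53/6)) + 52069/8977) = 1/((136 + 53/6) + 52069/8977) = 1/(869/6 + 52069/8977) = 1/(8113427/53862) = 53862/8113427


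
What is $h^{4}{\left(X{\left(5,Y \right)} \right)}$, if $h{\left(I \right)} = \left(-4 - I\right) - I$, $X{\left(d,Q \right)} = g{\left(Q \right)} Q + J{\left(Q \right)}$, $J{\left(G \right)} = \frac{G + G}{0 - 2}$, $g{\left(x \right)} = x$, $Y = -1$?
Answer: $4096$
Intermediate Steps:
$J{\left(G \right)} = - G$ ($J{\left(G \right)} = \frac{2 G}{-2} = 2 G \left(- \frac{1}{2}\right) = - G$)
$X{\left(d,Q \right)} = Q^{2} - Q$ ($X{\left(d,Q \right)} = Q Q - Q = Q^{2} - Q$)
$h{\left(I \right)} = -4 - 2 I$
$h^{4}{\left(X{\left(5,Y \right)} \right)} = \left(-4 - 2 \left(- (-1 - 1)\right)\right)^{4} = \left(-4 - 2 \left(\left(-1\right) \left(-2\right)\right)\right)^{4} = \left(-4 - 4\right)^{4} = \left(-8\right)^{4} = 4096$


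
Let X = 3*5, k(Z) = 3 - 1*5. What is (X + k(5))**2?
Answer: 169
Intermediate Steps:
k(Z) = -2 (k(Z) = 3 - 5 = -2)
X = 15
(X + k(5))**2 = (15 - 2)**2 = 13**2 = 169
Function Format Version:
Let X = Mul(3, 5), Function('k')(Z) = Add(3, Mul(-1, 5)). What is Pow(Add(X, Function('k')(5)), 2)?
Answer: 169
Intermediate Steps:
Function('k')(Z) = -2 (Function('k')(Z) = Add(3, -5) = -2)
X = 15
Pow(Add(X, Function('k')(5)), 2) = Pow(Add(15, -2), 2) = Pow(13, 2) = 169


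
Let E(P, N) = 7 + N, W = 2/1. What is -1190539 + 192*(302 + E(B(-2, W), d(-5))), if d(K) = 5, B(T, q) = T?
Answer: -1130251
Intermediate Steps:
W = 2 (W = 2*1 = 2)
-1190539 + 192*(302 + E(B(-2, W), d(-5))) = -1190539 + 192*(302 + (7 + 5)) = -1190539 + 192*(302 + 12) = -1190539 + 192*314 = -1190539 + 60288 = -1130251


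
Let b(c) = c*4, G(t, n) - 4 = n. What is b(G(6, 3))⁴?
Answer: 614656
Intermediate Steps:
G(t, n) = 4 + n
b(c) = 4*c
b(G(6, 3))⁴ = (4*(4 + 3))⁴ = (4*7)⁴ = 28⁴ = 614656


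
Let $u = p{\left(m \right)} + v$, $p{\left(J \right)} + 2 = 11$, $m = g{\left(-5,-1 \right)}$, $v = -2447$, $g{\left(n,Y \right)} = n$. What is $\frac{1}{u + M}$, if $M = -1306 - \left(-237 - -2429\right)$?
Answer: $- \frac{1}{5936} \approx -0.00016846$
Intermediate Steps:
$m = -5$
$p{\left(J \right)} = 9$ ($p{\left(J \right)} = -2 + 11 = 9$)
$M = -3498$ ($M = -1306 - \left(-237 + 2429\right) = -1306 - 2192 = -3498$)
$u = -2438$ ($u = 9 - 2447 = -2438$)
$\frac{1}{u + M} = \frac{1}{-2438 - 3498} = \frac{1}{-5936} = - \frac{1}{5936}$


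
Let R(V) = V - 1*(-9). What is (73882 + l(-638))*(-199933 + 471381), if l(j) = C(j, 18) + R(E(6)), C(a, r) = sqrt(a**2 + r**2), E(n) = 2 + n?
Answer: 20059735752 + 542896*sqrt(101842) ≈ 2.0233e+10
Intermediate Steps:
R(V) = 9 + V (R(V) = V + 9 = 9 + V)
l(j) = 17 + sqrt(324 + j**2) (l(j) = sqrt(j**2 + 18**2) + (9 + (2 + 6)) = sqrt(j**2 + 324) + (9 + 8) = sqrt(324 + j**2) + 17 = 17 + sqrt(324 + j**2))
(73882 + l(-638))*(-199933 + 471381) = (73882 + (17 + sqrt(324 + (-638)**2)))*(-199933 + 471381) = (73882 + (17 + sqrt(324 + 407044)))*271448 = (73882 + (17 + sqrt(407368)))*271448 = (73882 + (17 + 2*sqrt(101842)))*271448 = (73899 + 2*sqrt(101842))*271448 = 20059735752 + 542896*sqrt(101842)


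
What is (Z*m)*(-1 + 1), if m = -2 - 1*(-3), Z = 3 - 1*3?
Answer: 0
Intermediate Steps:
Z = 0 (Z = 3 - 3 = 0)
m = 1 (m = -2 + 3 = 1)
(Z*m)*(-1 + 1) = (0*1)*(-1 + 1) = 0*0 = 0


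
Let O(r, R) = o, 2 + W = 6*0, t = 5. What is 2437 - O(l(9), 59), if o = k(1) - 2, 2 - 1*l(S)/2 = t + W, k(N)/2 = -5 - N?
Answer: 2451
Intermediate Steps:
k(N) = -10 - 2*N (k(N) = 2*(-5 - N) = -10 - 2*N)
W = -2 (W = -2 + 6*0 = -2 + 0 = -2)
l(S) = -2 (l(S) = 4 - 2*(5 - 2) = 4 - 2*3 = 4 - 6 = -2)
o = -14 (o = (-10 - 2*1) - 2 = (-10 - 2) - 2 = -12 - 2 = -14)
O(r, R) = -14
2437 - O(l(9), 59) = 2437 - 1*(-14) = 2437 + 14 = 2451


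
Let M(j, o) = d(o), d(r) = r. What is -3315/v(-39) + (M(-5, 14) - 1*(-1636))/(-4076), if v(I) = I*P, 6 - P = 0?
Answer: 42070/3057 ≈ 13.762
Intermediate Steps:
P = 6 (P = 6 - 1*0 = 6 + 0 = 6)
v(I) = 6*I (v(I) = I*6 = 6*I)
M(j, o) = o
-3315/v(-39) + (M(-5, 14) - 1*(-1636))/(-4076) = -3315/(6*(-39)) + (14 - 1*(-1636))/(-4076) = -3315/(-234) + (14 + 1636)*(-1/4076) = -3315*(-1/234) + 1650*(-1/4076) = 85/6 - 825/2038 = 42070/3057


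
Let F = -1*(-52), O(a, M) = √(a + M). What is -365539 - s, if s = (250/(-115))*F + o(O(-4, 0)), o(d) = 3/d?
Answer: -8404797/23 + 3*I/2 ≈ -3.6543e+5 + 1.5*I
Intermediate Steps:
O(a, M) = √(M + a)
F = 52
s = -2600/23 - 3*I/2 (s = (250/(-115))*52 + 3/(√(0 - 4)) = (250*(-1/115))*52 + 3/(√(-4)) = -50/23*52 + 3/((2*I)) = -2600/23 + 3*(-I/2) = -2600/23 - 3*I/2 ≈ -113.04 - 1.5*I)
-365539 - s = -365539 - (-2600/23 - 3*I/2) = -365539 + (2600/23 + 3*I/2) = -8404797/23 + 3*I/2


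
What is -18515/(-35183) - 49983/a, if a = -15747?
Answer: 683369198/184675567 ≈ 3.7004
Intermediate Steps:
-18515/(-35183) - 49983/a = -18515/(-35183) - 49983/(-15747) = -18515*(-1/35183) - 49983*(-1/15747) = 18515/35183 + 16661/5249 = 683369198/184675567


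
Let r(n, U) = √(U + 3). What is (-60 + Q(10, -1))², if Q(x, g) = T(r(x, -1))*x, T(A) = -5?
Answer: 12100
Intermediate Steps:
r(n, U) = √(3 + U)
Q(x, g) = -5*x
(-60 + Q(10, -1))² = (-60 - 5*10)² = (-60 - 50)² = (-110)² = 12100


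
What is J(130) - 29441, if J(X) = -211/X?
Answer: -3827541/130 ≈ -29443.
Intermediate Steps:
J(130) - 29441 = -211/130 - 29441 = -3827541/130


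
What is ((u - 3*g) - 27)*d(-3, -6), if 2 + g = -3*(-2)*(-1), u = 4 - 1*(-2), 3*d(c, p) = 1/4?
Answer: ¼ ≈ 0.25000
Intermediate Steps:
d(c, p) = 1/12 (d(c, p) = (1/4)/3 = (1*(¼))/3 = (⅓)*(¼) = 1/12)
u = 6 (u = 4 + 2 = 6)
g = -8 (g = -2 - 3*(-2)*(-1) = -2 + 6*(-1) = -2 - 6 = -8)
((u - 3*g) - 27)*d(-3, -6) = ((6 - 3*(-8)) - 27)*(1/12) = ((6 + 24) - 27)*(1/12) = (30 - 27)*(1/12) = 3*(1/12) = ¼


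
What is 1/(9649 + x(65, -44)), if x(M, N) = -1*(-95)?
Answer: 1/9744 ≈ 0.00010263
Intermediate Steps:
x(M, N) = 95
1/(9649 + x(65, -44)) = 1/(9649 + 95) = 1/9744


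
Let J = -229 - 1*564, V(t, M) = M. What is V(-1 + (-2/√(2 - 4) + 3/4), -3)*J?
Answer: 2379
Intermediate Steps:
J = -793 (J = -229 - 564 = -793)
V(-1 + (-2/√(2 - 4) + 3/4), -3)*J = -3*(-793) = 2379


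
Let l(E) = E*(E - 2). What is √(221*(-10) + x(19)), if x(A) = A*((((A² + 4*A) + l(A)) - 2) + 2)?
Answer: √12230 ≈ 110.59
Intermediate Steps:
l(E) = E*(-2 + E)
x(A) = A*(A² + 4*A + A*(-2 + A)) (x(A) = A*((((A² + 4*A) + A*(-2 + A)) - 2) + 2) = A*(((A² + 4*A + A*(-2 + A)) - 2) + 2) = A*((-2 + A² + 4*A + A*(-2 + A)) + 2) = A*(A² + 4*A + A*(-2 + A)))
√(221*(-10) + x(19)) = √(221*(-10) + 2*19²*(1 + 19)) = √(-2210 + 2*361*20) = √(-2210 + 14440) = √12230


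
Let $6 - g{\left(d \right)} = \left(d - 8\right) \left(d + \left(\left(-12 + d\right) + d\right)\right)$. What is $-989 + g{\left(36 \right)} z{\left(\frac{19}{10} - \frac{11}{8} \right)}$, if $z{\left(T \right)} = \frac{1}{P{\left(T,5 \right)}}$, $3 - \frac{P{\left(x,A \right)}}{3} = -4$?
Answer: $- \frac{7817}{7} \approx -1116.7$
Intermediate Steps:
$P{\left(x,A \right)} = 21$ ($P{\left(x,A \right)} = 9 - -12 = 9 + 12 = 21$)
$g{\left(d \right)} = 6 - \left(-12 + 3 d\right) \left(-8 + d\right)$ ($g{\left(d \right)} = 6 - \left(d - 8\right) \left(d + \left(\left(-12 + d\right) + d\right)\right) = 6 - \left(-8 + d\right) \left(d + \left(-12 + 2 d\right)\right) = 6 - \left(-8 + d\right) \left(-12 + 3 d\right) = 6 - \left(-12 + 3 d\right) \left(-8 + d\right)$)
$z{\left(T \right)} = \frac{1}{21}$
$-989 + g{\left(36 \right)} z{\left(\frac{19}{10} - \frac{11}{8} \right)} = -989 + \left(-90 - 3 \cdot 36^{2} + 36 \cdot 36\right) \frac{1}{21} = -989 + \left(-90 - 3888 + 1296\right) \frac{1}{21} = -989 - \frac{894}{7} = - \frac{7817}{7}$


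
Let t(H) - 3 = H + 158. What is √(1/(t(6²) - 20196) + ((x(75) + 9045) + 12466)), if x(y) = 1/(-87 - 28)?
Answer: √113781764705596085/2299885 ≈ 146.67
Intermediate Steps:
t(H) = 161 + H (t(H) = 3 + (H + 158) = 3 + (158 + H) = 161 + H)
x(y) = -1/115 (x(y) = 1/(-115) = -1/115)
√(1/(t(6²) - 20196) + ((x(75) + 9045) + 12466)) = √(1/((161 + 6²) - 20196) + ((-1/115 + 9045) + 12466)) = √(1/((161 + 36) - 20196) + (1040174/115 + 12466)) = √(1/(197 - 20196) + 2473764/115) = √(1/(-19999) + 2473764/115) = √(-1/19999 + 2473764/115) = √(49472806121/2299885) = √113781764705596085/2299885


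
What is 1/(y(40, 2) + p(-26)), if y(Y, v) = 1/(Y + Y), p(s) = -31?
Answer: -80/2479 ≈ -0.032271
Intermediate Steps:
y(Y, v) = 1/(2*Y)
1/(y(40, 2) + p(-26)) = 1/((1/2)/40 - 31) = 1/((1/2)*(1/40) - 31) = 1/(1/80 - 31) = 1/(-2479/80) = -80/2479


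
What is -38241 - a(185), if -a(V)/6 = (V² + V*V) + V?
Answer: 373569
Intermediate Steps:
a(V) = -12*V² - 6*V (a(V) = -6*((V² + V*V) + V) = -6*((V² + V²) + V) = -6*(2*V² + V) = -6*(V + 2*V²) = -12*V² - 6*V)
-38241 - a(185) = -38241 - (-6)*185*(1 + 2*185) = -38241 - (-6)*185*(1 + 370) = -38241 - (-6)*185*371 = -38241 - 1*(-411810) = -38241 + 411810 = 373569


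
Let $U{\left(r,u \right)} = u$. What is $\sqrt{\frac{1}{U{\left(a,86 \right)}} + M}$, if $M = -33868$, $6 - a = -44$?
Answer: $\frac{i \sqrt{250487642}}{86} \approx 184.03 i$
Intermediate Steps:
$a = 50$ ($a = 6 - -44 = 6 + 44 = 50$)
$\sqrt{\frac{1}{U{\left(a,86 \right)}} + M} = \sqrt{\frac{1}{86} - 33868} = \sqrt{- \frac{2912647}{86}} = \frac{i \sqrt{250487642}}{86}$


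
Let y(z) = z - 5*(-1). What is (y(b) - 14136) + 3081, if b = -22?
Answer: -11072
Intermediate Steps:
y(z) = 5 + z (y(z) = z + 5 = 5 + z)
(y(b) - 14136) + 3081 = ((5 - 22) - 14136) + 3081 = (-17 - 14136) + 3081 = -14153 + 3081 = -11072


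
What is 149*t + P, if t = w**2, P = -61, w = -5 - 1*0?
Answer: 3664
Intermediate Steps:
w = -5 (w = -5 + 0 = -5)
t = 25 (t = (-5)**2 = 25)
149*t + P = 149*25 - 61 = 3725 - 61 = 3664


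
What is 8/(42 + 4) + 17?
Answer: 395/23 ≈ 17.174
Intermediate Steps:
8/(42 + 4) + 17 = 8/46 + 17 = (1/46)*8 + 17 = 4/23 + 17 = 395/23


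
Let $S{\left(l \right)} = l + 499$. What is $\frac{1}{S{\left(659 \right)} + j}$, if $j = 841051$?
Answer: $\frac{1}{842209} \approx 1.1874 \cdot 10^{-6}$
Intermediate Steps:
$S{\left(l \right)} = 499 + l$
$\frac{1}{S{\left(659 \right)} + j} = \frac{1}{\left(499 + 659\right) + 841051} = \frac{1}{1158 + 841051} = \frac{1}{842209}$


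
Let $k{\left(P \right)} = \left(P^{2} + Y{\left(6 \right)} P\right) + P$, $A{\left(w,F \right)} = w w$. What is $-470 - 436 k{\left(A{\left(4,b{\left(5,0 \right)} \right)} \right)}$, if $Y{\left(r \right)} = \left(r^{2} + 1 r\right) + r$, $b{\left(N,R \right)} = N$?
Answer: $-453910$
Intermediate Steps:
$Y{\left(r \right)} = r^{2} + 2 r$ ($Y{\left(r \right)} = \left(r^{2} + r\right) + r = \left(r + r^{2}\right) + r = r^{2} + 2 r$)
$A{\left(w,F \right)} = w^{2}$
$k{\left(P \right)} = P^{2} + 49 P$ ($k{\left(P \right)} = \left(P^{2} + 6 \left(2 + 6\right) P\right) + P = \left(P^{2} + 6 \cdot 8 P\right) + P = \left(P^{2} + 48 P\right) + P = P^{2} + 49 P$)
$-470 - 436 k{\left(A{\left(4,b{\left(5,0 \right)} \right)} \right)} = -470 - 436 \cdot 4^{2} \left(49 + 4^{2}\right) = -470 - 436 \cdot 16 \left(49 + 16\right) = -470 - 436 \cdot 16 \cdot 65 = -470 - 453440 = -453910$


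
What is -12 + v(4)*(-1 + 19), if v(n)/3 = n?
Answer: 204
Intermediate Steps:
v(n) = 3*n
-12 + v(4)*(-1 + 19) = -12 + (3*4)*(-1 + 19) = -12 + 12*18 = -12 + 216 = 204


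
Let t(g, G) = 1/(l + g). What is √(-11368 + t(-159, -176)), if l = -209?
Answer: 15*I*√427639/92 ≈ 106.62*I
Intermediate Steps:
t(g, G) = 1/(-209 + g)
√(-11368 + t(-159, -176)) = √(-11368 + 1/(-209 - 159)) = √(-11368 + 1/(-368)) = √(-11368 - 1/368) = √(-4183425/368) = 15*I*√427639/92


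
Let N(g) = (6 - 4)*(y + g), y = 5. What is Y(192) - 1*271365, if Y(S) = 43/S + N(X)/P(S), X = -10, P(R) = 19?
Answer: -989940623/3648 ≈ -2.7137e+5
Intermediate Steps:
N(g) = 10 + 2*g (N(g) = (6 - 4)*(5 + g) = 2*(5 + g) = 10 + 2*g)
Y(S) = -10/19 + 43/S (Y(S) = 43/S + (10 + 2*(-10))/19 = 43/S + (10 - 20)*(1/19) = 43/S - 10*1/19 = 43/S - 10/19 = -10/19 + 43/S)
Y(192) - 1*271365 = (-10/19 + 43/192) - 1*271365 = (-10/19 + 43*(1/192)) - 271365 = (-10/19 + 43/192) - 271365 = -1103/3648 - 271365 = -989940623/3648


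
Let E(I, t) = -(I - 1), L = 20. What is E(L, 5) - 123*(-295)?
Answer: 36266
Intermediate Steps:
E(I, t) = 1 - I (E(I, t) = -(-1 + I) = 1 - I)
E(L, 5) - 123*(-295) = (1 - 1*20) - 123*(-295) = (1 - 20) + 36285 = -19 + 36285 = 36266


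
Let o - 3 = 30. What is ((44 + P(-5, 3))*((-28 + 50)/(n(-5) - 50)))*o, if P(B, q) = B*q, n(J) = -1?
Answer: -7018/17 ≈ -412.82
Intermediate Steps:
o = 33 (o = 3 + 30 = 33)
((44 + P(-5, 3))*((-28 + 50)/(n(-5) - 50)))*o = ((44 - 5*3)*((-28 + 50)/(-1 - 50)))*33 = ((44 - 15)*(22/(-51)))*33 = (29*(22*(-1/51)))*33 = (29*(-22/51))*33 = -638/51*33 = -7018/17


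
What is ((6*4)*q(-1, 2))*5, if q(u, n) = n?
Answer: 240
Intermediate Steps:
((6*4)*q(-1, 2))*5 = ((6*4)*2)*5 = (24*2)*5 = 48*5 = 240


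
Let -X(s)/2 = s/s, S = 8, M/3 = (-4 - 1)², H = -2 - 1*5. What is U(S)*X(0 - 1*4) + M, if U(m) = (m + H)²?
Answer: 73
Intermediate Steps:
H = -7 (H = -2 - 5 = -7)
M = 75 (M = 3*(-4 - 1)² = 3*(-5)² = 3*25 = 75)
X(s) = -2 (X(s) = -2*s/s = -2*1 = -2)
U(m) = (-7 + m)² (U(m) = (m - 7)² = (-7 + m)²)
U(S)*X(0 - 1*4) + M = (-7 + 8)²*(-2) + 75 = 1²*(-2) + 75 = 1*(-2) + 75 = -2 + 75 = 73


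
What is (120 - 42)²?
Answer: 6084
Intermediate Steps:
(120 - 42)² = 78² = 6084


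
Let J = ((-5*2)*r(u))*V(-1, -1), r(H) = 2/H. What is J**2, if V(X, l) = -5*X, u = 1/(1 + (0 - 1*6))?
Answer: 250000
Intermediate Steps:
u = -1/5 (u = 1/(1 + (0 - 6)) = 1/(1 - 6) = 1/(-5) = -1/5 ≈ -0.20000)
J = 500 (J = ((-5*2)*(2/(-1/5)))*(-5*(-1)) = -20*(-5)*5 = -10*(-10)*5 = 100*5 = 500)
J**2 = 500**2 = 250000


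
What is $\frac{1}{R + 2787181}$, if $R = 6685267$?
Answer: $\frac{1}{9472448} \approx 1.0557 \cdot 10^{-7}$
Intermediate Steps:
$\frac{1}{R + 2787181} = \frac{1}{6685267 + 2787181} = \frac{1}{9472448}$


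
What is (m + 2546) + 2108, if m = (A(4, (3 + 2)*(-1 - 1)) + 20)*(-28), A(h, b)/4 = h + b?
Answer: 4766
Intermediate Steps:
A(h, b) = 4*b + 4*h (A(h, b) = 4*(h + b) = 4*(b + h) = 4*b + 4*h)
m = 112 (m = ((4*((3 + 2)*(-1 - 1)) + 4*4) + 20)*(-28) = ((4*(5*(-2)) + 16) + 20)*(-28) = ((4*(-10) + 16) + 20)*(-28) = ((-40 + 16) + 20)*(-28) = (-24 + 20)*(-28) = -4*(-28) = 112)
(m + 2546) + 2108 = (112 + 2546) + 2108 = 2658 + 2108 = 4766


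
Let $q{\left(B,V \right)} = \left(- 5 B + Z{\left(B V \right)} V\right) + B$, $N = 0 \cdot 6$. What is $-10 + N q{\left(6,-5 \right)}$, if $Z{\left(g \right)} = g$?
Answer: $-10$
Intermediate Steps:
$N = 0$
$q{\left(B,V \right)} = - 4 B + B V^{2}$ ($q{\left(B,V \right)} = \left(- 5 B + B V V\right) + B = \left(- 5 B + B V^{2}\right) + B = - 4 B + B V^{2}$)
$-10 + N q{\left(6,-5 \right)} = -10 + 0 \cdot 6 \left(-4 + \left(-5\right)^{2}\right) = -10 + 0 \cdot 6 \left(-4 + 25\right) = -10 + 0 \cdot 6 \cdot 21 = -10 + 0 \cdot 126 = -10 + 0 = -10$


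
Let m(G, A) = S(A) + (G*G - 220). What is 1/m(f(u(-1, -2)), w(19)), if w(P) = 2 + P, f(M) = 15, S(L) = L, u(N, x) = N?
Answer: 1/26 ≈ 0.038462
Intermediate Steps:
m(G, A) = -220 + A + G² (m(G, A) = A + (G*G - 220) = A + (G² - 220) = A + (-220 + G²) = -220 + A + G²)
1/m(f(u(-1, -2)), w(19)) = 1/(-220 + (2 + 19) + 15²) = 1/(-220 + 21 + 225) = 1/26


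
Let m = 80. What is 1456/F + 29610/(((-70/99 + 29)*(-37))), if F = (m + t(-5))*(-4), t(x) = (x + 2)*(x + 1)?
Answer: -76852937/2383651 ≈ -32.242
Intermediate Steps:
t(x) = (1 + x)*(2 + x) (t(x) = (2 + x)*(1 + x) = (1 + x)*(2 + x))
F = -368 (F = (80 + (2 + (-5)² + 3*(-5)))*(-4) = (80 + (2 + 25 - 15))*(-4) = (80 + 12)*(-4) = 92*(-4) = -368)
1456/F + 29610/(((-70/99 + 29)*(-37))) = 1456/(-368) + 29610/(((-70/99 + 29)*(-37))) = 1456*(-1/368) + 29610/(((-70*1/99 + 29)*(-37))) = -91/23 + 29610/(((-70/99 + 29)*(-37))) = -91/23 + 29610/(((2801/99)*(-37))) = -91/23 + 29610/(-103637/99) = -91/23 + 29610*(-99/103637) = -91/23 - 2931390/103637 = -76852937/2383651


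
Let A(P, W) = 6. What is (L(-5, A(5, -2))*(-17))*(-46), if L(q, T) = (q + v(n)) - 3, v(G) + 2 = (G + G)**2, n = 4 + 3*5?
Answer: 1121388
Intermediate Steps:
n = 19 (n = 4 + 15 = 19)
v(G) = -2 + 4*G**2 (v(G) = -2 + (G + G)**2 = -2 + (2*G)**2 = -2 + 4*G**2)
L(q, T) = 1439 + q (L(q, T) = (q + (-2 + 4*19**2)) - 3 = (q + (-2 + 4*361)) - 3 = (q + (-2 + 1444)) - 3 = (q + 1442) - 3 = (1442 + q) - 3 = 1439 + q)
(L(-5, A(5, -2))*(-17))*(-46) = ((1439 - 5)*(-17))*(-46) = (1434*(-17))*(-46) = -24378*(-46) = 1121388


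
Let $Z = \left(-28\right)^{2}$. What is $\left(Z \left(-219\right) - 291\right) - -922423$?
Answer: $750436$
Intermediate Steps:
$Z = 784$
$\left(Z \left(-219\right) - 291\right) - -922423 = \left(784 \left(-219\right) - 291\right) - -922423 = \left(-171696 - 291\right) + 922423 = -171987 + 922423 = 750436$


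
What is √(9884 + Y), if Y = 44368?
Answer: 6*√1507 ≈ 232.92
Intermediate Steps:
√(9884 + Y) = √(9884 + 44368) = √54252 = 6*√1507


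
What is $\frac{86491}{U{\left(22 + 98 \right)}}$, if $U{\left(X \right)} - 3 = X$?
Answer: $\frac{86491}{123} \approx 703.18$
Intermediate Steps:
$U{\left(X \right)} = 3 + X$
$\frac{86491}{U{\left(22 + 98 \right)}} = \frac{86491}{3 + \left(22 + 98\right)} = \frac{86491}{3 + 120} = \frac{86491}{123}$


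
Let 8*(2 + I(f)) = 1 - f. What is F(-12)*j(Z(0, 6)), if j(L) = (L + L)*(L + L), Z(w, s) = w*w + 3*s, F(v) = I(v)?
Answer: -486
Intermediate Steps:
I(f) = -15/8 - f/8 (I(f) = -2 + (1 - f)/8 = -2 + (⅛ - f/8) = -15/8 - f/8)
F(v) = -15/8 - v/8
Z(w, s) = w² + 3*s
j(L) = 4*L² (j(L) = (2*L)*(2*L) = 4*L²)
F(-12)*j(Z(0, 6)) = (-15/8 - ⅛*(-12))*(4*(0² + 3*6)²) = (-15/8 + 3/2)*(4*(0 + 18)²) = -3*18²/2 = -3*324/2 = -3/8*1296 = -486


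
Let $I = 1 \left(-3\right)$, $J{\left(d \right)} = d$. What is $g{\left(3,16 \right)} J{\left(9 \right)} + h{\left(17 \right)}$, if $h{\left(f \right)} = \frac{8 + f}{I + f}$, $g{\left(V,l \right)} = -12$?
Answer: $- \frac{1487}{14} \approx -106.21$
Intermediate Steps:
$I = -3$
$h{\left(f \right)} = \frac{8 + f}{-3 + f}$
$g{\left(3,16 \right)} J{\left(9 \right)} + h{\left(17 \right)} = \left(-12\right) 9 + \frac{8 + 17}{-3 + 17} = -108 + \frac{1}{14} \cdot 25 = -108 + \frac{25}{14} = - \frac{1487}{14}$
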